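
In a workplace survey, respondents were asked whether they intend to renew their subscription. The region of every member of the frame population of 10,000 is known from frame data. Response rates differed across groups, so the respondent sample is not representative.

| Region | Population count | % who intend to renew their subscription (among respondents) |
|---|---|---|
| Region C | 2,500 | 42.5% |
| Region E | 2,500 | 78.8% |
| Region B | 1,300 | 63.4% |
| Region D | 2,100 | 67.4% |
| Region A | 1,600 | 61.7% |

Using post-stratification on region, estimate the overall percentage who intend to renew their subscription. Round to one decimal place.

Weight each group's respondent value by its population share:
  Region C: (2,500/10,000) × 42.5 = 10.625
  Region E: (2,500/10,000) × 78.8 = 19.7
  Region B: (1,300/10,000) × 63.4 = 8.242
  Region D: (2,100/10,000) × 67.4 = 14.154
  Region A: (1,600/10,000) × 61.7 = 9.872
Post-stratified estimate = 62.593 → 62.6%.

62.6%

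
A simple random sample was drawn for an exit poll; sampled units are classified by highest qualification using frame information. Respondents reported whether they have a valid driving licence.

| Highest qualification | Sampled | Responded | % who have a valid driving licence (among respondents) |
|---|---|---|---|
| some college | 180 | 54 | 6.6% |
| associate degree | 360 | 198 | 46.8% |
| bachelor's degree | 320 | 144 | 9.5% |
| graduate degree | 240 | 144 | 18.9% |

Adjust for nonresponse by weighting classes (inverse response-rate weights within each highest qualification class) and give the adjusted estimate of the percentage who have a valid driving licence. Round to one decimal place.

23.3%

Class response rates: some college 54/180 = 30%, associate degree 198/360 = 55%, bachelor's degree 144/320 = 45%, graduate degree 144/240 = 60%.
With weight = n_sampled/n_responded per class, the weighted class total is n_sampled:
  some college: 180 × 6.6 = 1188
  associate degree: 360 × 46.8 = 16,848
  bachelor's degree: 320 × 9.5 = 3040
  graduate degree: 240 × 18.9 = 4536
Adjusted estimate = 25,612 / 1,100 = 23.2836 → 23.3%.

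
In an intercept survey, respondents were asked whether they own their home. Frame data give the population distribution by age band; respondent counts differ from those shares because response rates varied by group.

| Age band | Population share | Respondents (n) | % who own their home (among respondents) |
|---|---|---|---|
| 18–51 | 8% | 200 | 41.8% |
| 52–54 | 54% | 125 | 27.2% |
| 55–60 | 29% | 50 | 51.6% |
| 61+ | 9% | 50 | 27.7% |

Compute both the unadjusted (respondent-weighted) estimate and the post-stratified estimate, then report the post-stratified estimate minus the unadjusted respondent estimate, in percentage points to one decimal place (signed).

-1.5 percentage points

Unadjusted (pooled respondent) estimate weights by respondent counts:
  (200/425)×41.8 + (125/425)×27.2 + (50/425)×51.6 + (50/425)×27.7 = 37%
Post-stratifying to population shares instead:
  0.08×41.8 + 0.54×27.2 + 0.29×51.6 + 0.09×27.7 = 35.489%
Difference = 35.489 − 37 = -1.511 pp.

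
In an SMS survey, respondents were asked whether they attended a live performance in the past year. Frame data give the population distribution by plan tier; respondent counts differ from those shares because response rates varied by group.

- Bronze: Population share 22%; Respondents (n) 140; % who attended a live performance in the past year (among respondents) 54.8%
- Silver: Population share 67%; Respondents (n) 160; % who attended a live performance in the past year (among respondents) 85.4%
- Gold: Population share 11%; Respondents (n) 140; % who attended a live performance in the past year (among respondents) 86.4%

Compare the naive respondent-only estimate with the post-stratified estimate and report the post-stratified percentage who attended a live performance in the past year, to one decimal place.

Without adjustment, the pooled respondent share is:
  (140/440)×54.8 + (160/440)×85.4 + (140/440)×86.4 = 75.9818%
Post-stratifying to population shares instead:
  0.22×54.8 + 0.67×85.4 + 0.11×86.4 = 78.778%

78.8%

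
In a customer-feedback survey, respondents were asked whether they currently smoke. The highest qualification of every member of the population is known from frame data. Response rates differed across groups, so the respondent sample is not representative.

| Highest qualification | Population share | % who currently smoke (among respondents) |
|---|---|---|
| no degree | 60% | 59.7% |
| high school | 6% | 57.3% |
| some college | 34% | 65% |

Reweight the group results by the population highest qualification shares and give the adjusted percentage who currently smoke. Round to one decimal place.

61.4%

Post-stratification weights by population share, not respondent share:
  no degree: 0.6 × 59.7 = 35.82
  high school: 0.06 × 57.3 = 3.438
  some college: 0.34 × 65 = 22.1
Post-stratified estimate = 61.358 → 61.4%.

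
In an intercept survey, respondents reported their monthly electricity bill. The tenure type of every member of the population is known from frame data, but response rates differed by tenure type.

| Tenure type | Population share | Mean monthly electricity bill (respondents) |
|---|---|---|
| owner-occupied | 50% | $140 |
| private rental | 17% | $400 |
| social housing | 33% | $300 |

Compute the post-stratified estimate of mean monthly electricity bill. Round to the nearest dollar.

$237

Post-stratification weights by population share, not respondent share:
  owner-occupied: 0.5 × 140 = 70
  private rental: 0.17 × 400 = 68
  social housing: 0.33 × 300 = 99
Post-stratified estimate = 237 → $237.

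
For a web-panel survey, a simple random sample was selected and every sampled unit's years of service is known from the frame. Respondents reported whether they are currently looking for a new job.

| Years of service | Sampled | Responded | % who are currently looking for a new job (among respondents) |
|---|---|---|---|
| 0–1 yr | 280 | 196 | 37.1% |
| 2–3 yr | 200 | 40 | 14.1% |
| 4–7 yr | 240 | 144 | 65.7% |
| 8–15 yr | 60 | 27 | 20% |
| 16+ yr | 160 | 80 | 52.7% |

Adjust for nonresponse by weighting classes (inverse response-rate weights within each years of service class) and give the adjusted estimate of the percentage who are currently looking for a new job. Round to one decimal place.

41.1%

Class response rates: 0–1 yr 196/280 = 70%, 2–3 yr 40/200 = 20%, 4–7 yr 144/240 = 60%, 8–15 yr 27/60 = 45%, 16+ yr 80/160 = 50%.
With weight = n_sampled/n_responded per class, the weighted class total is n_sampled:
  0–1 yr: 280 × 37.1 = 10,388
  2–3 yr: 200 × 14.1 = 2820
  4–7 yr: 240 × 65.7 = 15,768
  8–15 yr: 60 × 20 = 1200
  16+ yr: 160 × 52.7 = 8432
Adjusted estimate = 38,608 / 940 = 41.0723 → 41.1%.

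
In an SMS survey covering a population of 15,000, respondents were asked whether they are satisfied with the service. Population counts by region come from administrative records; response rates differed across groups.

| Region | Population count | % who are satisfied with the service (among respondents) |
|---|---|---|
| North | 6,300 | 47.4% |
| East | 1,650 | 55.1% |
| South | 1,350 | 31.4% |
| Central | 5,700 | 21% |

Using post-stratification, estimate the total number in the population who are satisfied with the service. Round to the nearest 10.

5,520

Each cell contributes its population count × the respondent rate:
  North: 6,300 × 47.4% = 2986.2
  East: 1,650 × 55.1% = 909.15
  South: 1,350 × 31.4% = 423.9
  Central: 5,700 × 21% = 1197
Estimated total = 5516.25 → 5,520.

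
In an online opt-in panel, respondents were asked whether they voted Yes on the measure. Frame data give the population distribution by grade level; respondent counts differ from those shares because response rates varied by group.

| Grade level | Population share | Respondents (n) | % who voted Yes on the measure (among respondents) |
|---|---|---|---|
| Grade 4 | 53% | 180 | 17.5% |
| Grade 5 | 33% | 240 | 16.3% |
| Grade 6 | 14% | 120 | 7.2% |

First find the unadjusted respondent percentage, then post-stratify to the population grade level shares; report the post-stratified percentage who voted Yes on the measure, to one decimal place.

Without adjustment, the pooled respondent share is:
  (180/540)×17.5 + (240/540)×16.3 + (120/540)×7.2 = 14.6778%
Post-stratifying to population shares instead:
  0.53×17.5 + 0.33×16.3 + 0.14×7.2 = 15.662%

15.7%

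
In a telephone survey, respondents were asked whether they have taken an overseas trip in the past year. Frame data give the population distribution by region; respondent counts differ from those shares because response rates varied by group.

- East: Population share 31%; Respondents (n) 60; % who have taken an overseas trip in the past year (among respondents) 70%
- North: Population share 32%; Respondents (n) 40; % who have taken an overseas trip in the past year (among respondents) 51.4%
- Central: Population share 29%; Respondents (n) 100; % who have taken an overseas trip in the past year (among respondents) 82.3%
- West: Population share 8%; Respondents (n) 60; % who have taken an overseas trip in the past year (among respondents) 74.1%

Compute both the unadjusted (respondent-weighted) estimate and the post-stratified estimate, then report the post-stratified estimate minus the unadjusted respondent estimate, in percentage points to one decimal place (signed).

Naive respondent-only estimate (weights = respondent counts):
  (60/260)×70 + (40/260)×51.4 + (100/260)×82.3 + (60/260)×74.1 = 72.8154%
Post-stratified estimate weights by population shares:
  0.31×70 + 0.32×51.4 + 0.29×82.3 + 0.08×74.1 = 67.943%
Difference = 67.943 − 72.8154 = -4.8724 pp.

-4.9 percentage points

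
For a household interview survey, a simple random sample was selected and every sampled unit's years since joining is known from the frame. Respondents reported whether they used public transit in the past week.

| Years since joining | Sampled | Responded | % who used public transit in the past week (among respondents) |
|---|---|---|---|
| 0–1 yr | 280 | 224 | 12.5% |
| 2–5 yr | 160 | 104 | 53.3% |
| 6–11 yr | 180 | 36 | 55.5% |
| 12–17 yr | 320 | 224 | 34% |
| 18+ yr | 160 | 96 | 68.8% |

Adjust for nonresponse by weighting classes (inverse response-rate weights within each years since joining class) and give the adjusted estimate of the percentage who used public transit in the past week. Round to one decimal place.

39.9%

Class response rates: 0–1 yr 224/280 = 80%, 2–5 yr 104/160 = 65%, 6–11 yr 36/180 = 20%, 12–17 yr 224/320 = 70%, 18+ yr 96/160 = 60%.
With weight = n_sampled/n_responded per class, the weighted class total is n_sampled:
  0–1 yr: 280 × 12.5 = 3500
  2–5 yr: 160 × 53.3 = 8528
  6–11 yr: 180 × 55.5 = 9990
  12–17 yr: 320 × 34 = 10,880
  18+ yr: 160 × 68.8 = 11,008
Adjusted estimate = 43,906 / 1,100 = 39.9145 → 39.9%.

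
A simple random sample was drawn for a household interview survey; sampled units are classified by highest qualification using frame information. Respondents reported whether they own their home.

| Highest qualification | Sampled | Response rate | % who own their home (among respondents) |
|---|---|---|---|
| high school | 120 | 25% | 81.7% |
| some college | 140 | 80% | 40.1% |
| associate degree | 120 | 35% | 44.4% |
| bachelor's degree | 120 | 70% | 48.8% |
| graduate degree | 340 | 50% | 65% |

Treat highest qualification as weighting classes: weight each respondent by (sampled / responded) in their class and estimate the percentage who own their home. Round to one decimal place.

Weighting each respondent by the inverse class response rate inflates each class back to its sampled size, so the class weight is n_sampled:
  high school: 120 × 81.7 = 9804
  some college: 140 × 40.1 = 5614
  associate degree: 120 × 44.4 = 5328
  bachelor's degree: 120 × 48.8 = 5856
  graduate degree: 340 × 65 = 22,100
Adjusted estimate = 48,702 / 840 = 57.9786 → 58.0%.

58.0%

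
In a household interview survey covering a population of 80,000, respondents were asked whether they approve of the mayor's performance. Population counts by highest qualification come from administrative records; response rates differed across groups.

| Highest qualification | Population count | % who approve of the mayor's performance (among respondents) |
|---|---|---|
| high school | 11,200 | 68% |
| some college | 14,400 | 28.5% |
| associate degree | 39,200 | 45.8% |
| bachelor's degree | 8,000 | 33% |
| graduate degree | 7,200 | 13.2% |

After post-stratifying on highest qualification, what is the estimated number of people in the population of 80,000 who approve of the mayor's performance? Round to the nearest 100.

Each cell contributes its population count × the respondent rate:
  high school: 11,200 × 68% = 7616
  some college: 14,400 × 28.5% = 4104
  associate degree: 39,200 × 45.8% = 17953.6
  bachelor's degree: 8,000 × 33% = 2640
  graduate degree: 7,200 × 13.2% = 950.4
Estimated total = 33,264 → 33,300.

33,300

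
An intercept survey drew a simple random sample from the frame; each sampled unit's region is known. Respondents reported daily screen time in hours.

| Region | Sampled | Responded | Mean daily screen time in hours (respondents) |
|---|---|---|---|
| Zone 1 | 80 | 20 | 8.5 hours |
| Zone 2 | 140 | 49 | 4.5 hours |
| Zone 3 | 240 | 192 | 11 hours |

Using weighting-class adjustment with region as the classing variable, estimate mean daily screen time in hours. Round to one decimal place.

8.6

Response rates by class: Zone 1 20/80 = 25%, Zone 2 49/140 = 35%, Zone 3 192/240 = 80%.
Inverse-response-rate weighting restores each class to its sampled count, so class totals weight by n_sampled:
  Zone 1: 80 × 8.5 = 680
  Zone 2: 140 × 4.5 = 630
  Zone 3: 240 × 11 = 2640
Adjusted estimate = 3950 / 460 = 8.58696 → 8.6.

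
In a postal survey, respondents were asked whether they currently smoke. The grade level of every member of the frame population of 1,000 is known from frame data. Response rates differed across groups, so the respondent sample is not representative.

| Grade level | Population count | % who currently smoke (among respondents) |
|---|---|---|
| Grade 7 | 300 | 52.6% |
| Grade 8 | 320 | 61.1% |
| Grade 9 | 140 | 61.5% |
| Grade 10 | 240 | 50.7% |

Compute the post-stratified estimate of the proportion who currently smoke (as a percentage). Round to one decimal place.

Each cell contributes population-share × respondent value:
  Grade 7: (300/1,000) × 52.6 = 15.78
  Grade 8: (320/1,000) × 61.1 = 19.552
  Grade 9: (140/1,000) × 61.5 = 8.61
  Grade 10: (240/1,000) × 50.7 = 12.168
Post-stratified estimate = 56.11 → 56.1%.

56.1%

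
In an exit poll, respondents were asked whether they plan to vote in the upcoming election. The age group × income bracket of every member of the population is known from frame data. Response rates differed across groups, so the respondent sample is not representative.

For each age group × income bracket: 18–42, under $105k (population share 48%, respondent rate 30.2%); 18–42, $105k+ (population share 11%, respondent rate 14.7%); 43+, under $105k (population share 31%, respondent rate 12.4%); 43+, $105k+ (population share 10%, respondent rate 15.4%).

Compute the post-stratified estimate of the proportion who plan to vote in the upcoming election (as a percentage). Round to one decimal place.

21.5%

Weight each group's respondent value by its population share:
  18–42, under $105k: 0.48 × 30.2 = 14.496
  18–42, $105k+: 0.11 × 14.7 = 1.617
  43+, under $105k: 0.31 × 12.4 = 3.844
  43+, $105k+: 0.1 × 15.4 = 1.54
Post-stratified estimate = 21.497 → 21.5%.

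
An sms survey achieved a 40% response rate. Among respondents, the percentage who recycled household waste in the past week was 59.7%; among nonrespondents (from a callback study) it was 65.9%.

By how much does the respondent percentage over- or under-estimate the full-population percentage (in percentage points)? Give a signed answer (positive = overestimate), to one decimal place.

-3.7 percentage points

Nonresponse fraction = 1 − 0.4 = 0.6.
Bias = (nonresponse fraction) × (respondent percentage − nonrespondent percentage)
     = 0.6 × (59.7 − 65.9) = 0.6 × -6.2 = -3.72.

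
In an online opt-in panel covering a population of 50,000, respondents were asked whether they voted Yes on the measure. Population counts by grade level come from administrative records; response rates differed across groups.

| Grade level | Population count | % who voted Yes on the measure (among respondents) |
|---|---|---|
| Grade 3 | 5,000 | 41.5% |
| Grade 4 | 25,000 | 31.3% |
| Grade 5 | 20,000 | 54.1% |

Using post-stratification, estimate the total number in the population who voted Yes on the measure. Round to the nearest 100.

Estimated count per cell = population count × respondent percentage:
  Grade 3: 5,000 × 41.5% = 2075
  Grade 4: 25,000 × 31.3% = 7825
  Grade 5: 20,000 × 54.1% = 10,820
Estimated total = 20,720 → 20,700.

20,700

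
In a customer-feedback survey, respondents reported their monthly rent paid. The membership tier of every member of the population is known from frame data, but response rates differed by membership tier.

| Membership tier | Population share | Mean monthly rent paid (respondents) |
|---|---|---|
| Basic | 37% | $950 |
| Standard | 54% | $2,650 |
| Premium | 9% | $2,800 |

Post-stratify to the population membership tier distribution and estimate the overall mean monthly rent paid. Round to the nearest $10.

$2,030

Reweight to the known membership tier distribution:
  Basic: 0.37 × 950 = 351.5
  Standard: 0.54 × 2650 = 1431
  Premium: 0.09 × 2800 = 252
Post-stratified estimate = 2034.5 → $2,030.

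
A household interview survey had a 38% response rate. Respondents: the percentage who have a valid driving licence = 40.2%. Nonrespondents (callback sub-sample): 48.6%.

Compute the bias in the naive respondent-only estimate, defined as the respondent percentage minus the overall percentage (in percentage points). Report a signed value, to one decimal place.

Nonresponse fraction = 1 − 0.38 = 0.62.
Bias = (nonresponse fraction) × (respondent percentage − nonrespondent percentage)
     = 0.62 × (40.2 − 48.6) = 0.62 × -8.4 = -5.208.

-5.2 percentage points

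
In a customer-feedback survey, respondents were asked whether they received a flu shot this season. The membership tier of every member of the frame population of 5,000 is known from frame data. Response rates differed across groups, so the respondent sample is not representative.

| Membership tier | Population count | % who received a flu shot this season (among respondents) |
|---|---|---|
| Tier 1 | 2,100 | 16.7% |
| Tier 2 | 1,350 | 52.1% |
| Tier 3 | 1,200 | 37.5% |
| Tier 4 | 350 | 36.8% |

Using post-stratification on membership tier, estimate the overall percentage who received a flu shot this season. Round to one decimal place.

Reweight to the known membership tier distribution:
  Tier 1: (2,100/5,000) × 16.7 = 7.014
  Tier 2: (1,350/5,000) × 52.1 = 14.067
  Tier 3: (1,200/5,000) × 37.5 = 9
  Tier 4: (350/5,000) × 36.8 = 2.576
Post-stratified estimate = 32.657 → 32.7%.

32.7%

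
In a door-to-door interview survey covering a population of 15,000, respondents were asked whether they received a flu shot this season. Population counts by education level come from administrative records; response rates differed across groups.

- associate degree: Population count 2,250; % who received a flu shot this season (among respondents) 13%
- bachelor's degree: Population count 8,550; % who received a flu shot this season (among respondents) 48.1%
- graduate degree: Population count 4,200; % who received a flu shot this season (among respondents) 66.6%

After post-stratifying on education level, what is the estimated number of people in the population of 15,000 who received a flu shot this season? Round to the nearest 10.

Estimated count per cell = population count × respondent percentage:
  associate degree: 2,250 × 13% = 292.5
  bachelor's degree: 8,550 × 48.1% = 4112.55
  graduate degree: 4,200 × 66.6% = 2797.2
Estimated total = 7202.25 → 7,200.

7,200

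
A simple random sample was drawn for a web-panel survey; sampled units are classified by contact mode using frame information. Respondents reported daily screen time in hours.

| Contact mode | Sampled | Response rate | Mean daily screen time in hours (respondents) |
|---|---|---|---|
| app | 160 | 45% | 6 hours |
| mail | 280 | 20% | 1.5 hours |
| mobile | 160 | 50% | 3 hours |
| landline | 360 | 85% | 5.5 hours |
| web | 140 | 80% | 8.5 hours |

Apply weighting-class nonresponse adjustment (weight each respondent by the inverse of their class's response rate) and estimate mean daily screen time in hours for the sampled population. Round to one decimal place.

4.6

With weight = n_sampled/n_responded per class, the weighted class total is n_sampled:
  app: 160 × 6 = 960
  mail: 280 × 1.5 = 420
  mobile: 160 × 3 = 480
  landline: 360 × 5.5 = 1980
  web: 140 × 8.5 = 1190
Adjusted estimate = 5030 / 1,100 = 4.57273 → 4.6.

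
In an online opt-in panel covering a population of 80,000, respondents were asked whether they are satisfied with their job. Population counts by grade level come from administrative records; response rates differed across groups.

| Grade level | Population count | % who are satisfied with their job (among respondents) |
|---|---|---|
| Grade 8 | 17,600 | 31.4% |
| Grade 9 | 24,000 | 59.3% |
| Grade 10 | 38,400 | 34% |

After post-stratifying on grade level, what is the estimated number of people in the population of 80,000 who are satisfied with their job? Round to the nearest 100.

32,800

Estimated count per cell = population count × respondent percentage:
  Grade 8: 17,600 × 31.4% = 5526.4
  Grade 9: 24,000 × 59.3% = 14,232
  Grade 10: 38,400 × 34% = 13,056
Estimated total = 32814.4 → 32,800.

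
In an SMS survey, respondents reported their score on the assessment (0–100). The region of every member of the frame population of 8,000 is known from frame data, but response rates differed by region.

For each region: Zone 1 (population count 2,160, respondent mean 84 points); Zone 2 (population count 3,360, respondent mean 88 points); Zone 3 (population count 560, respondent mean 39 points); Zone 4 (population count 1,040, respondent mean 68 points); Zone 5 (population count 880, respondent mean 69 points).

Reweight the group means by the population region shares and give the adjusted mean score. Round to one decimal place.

78.8

Post-stratification weights by population share, not respondent share:
  Zone 1: (2,160/8,000) × 84 = 22.68
  Zone 2: (3,360/8,000) × 88 = 36.96
  Zone 3: (560/8,000) × 39 = 2.73
  Zone 4: (1,040/8,000) × 68 = 8.84
  Zone 5: (880/8,000) × 69 = 7.59
Post-stratified estimate = 78.8 → 78.8.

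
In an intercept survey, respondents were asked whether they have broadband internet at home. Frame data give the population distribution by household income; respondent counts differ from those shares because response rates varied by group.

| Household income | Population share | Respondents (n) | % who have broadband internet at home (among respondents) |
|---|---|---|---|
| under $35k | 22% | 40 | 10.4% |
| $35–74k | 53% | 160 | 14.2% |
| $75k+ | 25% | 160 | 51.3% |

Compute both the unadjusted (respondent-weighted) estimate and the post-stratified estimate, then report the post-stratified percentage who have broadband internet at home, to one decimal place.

Unadjusted (pooled respondent) estimate weights by respondent counts:
  (40/360)×10.4 + (160/360)×14.2 + (160/360)×51.3 = 30.2667%
Post-stratifying to population shares instead:
  0.22×10.4 + 0.53×14.2 + 0.25×51.3 = 22.639%

22.6%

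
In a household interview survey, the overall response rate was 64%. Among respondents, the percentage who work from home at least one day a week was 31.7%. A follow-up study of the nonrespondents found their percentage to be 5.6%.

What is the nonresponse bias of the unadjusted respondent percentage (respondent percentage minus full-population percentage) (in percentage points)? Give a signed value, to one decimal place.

Nonresponse fraction = 1 − 0.64 = 0.36.
Bias = (nonresponse fraction) × (respondent percentage − nonrespondent percentage)
     = 0.36 × (31.7 − 5.6) = 0.36 × 26.1 = 9.396.

+9.4 percentage points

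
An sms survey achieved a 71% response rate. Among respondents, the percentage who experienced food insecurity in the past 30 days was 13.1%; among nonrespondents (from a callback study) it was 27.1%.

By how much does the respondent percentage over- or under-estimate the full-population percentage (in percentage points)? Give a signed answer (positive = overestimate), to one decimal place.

Nonresponse fraction = 1 − 0.71 = 0.29.
Bias = (nonresponse fraction) × (respondent percentage − nonrespondent percentage)
     = 0.29 × (13.1 − 27.1) = 0.29 × -14 = -4.06.

-4.1 percentage points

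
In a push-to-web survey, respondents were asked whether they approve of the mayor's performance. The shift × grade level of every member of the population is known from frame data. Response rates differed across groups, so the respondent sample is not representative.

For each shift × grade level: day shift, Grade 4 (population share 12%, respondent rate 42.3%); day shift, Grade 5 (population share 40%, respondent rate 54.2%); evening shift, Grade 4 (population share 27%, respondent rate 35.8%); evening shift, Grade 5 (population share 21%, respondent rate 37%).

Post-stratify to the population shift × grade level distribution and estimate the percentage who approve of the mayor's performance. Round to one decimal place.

Each cell contributes population-share × respondent value:
  day shift, Grade 4: 0.12 × 42.3 = 5.076
  day shift, Grade 5: 0.4 × 54.2 = 21.68
  evening shift, Grade 4: 0.27 × 35.8 = 9.666
  evening shift, Grade 5: 0.21 × 37 = 7.77
Post-stratified estimate = 44.192 → 44.2%.

44.2%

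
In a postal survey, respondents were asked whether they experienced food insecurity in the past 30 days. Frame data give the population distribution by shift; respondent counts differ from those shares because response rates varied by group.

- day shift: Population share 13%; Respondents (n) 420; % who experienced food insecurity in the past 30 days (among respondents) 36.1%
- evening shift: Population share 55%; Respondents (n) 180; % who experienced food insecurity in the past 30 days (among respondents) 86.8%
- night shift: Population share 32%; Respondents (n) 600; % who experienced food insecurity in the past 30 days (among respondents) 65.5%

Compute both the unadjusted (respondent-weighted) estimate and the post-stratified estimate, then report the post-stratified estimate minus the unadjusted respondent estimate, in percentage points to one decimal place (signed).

+15.0 percentage points

Naive respondent-only estimate (weights = respondent counts):
  (420/1200)×36.1 + (180/1200)×86.8 + (600/1200)×65.5 = 58.405%
Post-stratifying to population shares instead:
  0.13×36.1 + 0.55×86.8 + 0.32×65.5 = 73.393%
Difference = 73.393 − 58.405 = 14.988 pp.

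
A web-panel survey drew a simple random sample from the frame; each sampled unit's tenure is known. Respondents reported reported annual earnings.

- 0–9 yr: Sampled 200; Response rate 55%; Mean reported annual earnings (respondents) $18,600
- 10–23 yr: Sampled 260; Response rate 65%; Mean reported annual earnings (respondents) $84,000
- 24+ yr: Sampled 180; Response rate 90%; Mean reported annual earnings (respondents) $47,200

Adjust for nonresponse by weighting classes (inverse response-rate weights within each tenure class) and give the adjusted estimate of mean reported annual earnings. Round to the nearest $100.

$53,200

Each respondent's weight = sampled/responded in their class; summing within a class gives n_sampled, so:
  0–9 yr: 200 × 18,600 = 3,720,000
  10–23 yr: 260 × 84,000 = 21,840,000
  24+ yr: 180 × 47,200 = 8,496,000
Adjusted estimate = 34,056,000 / 640 = 53212.5 → $53,200.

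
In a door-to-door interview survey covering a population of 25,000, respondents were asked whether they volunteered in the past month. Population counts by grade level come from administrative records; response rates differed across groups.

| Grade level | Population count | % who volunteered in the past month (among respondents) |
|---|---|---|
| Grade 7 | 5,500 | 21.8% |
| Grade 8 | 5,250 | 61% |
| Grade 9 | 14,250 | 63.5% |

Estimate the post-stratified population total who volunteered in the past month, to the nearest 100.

Apply each group's respondent rate to its population count:
  Grade 7: 5,500 × 21.8% = 1199
  Grade 8: 5,250 × 61% = 3202.5
  Grade 9: 14,250 × 63.5% = 9048.75
Estimated total = 13450.2 → 13,500.

13,500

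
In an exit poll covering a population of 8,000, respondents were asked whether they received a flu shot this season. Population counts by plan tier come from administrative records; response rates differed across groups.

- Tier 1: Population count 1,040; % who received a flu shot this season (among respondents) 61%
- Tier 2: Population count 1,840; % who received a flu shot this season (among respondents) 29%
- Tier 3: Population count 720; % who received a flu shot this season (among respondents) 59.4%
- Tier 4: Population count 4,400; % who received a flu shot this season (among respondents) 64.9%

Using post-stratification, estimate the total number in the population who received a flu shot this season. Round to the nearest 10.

4,450

Each cell contributes its population count × the respondent rate:
  Tier 1: 1,040 × 61% = 634.4
  Tier 2: 1,840 × 29% = 533.6
  Tier 3: 720 × 59.4% = 427.68
  Tier 4: 4,400 × 64.9% = 2855.6
Estimated total = 4451.28 → 4,450.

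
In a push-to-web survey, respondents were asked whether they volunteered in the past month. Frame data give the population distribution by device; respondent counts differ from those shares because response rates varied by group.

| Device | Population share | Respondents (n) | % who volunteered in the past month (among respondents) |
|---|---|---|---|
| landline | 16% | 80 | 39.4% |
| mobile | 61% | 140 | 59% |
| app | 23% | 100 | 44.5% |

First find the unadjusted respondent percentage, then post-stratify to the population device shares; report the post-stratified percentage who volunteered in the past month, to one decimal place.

52.5%

Naive respondent-only estimate (weights = respondent counts):
  (80/320)×39.4 + (140/320)×59 + (100/320)×44.5 = 49.5688%
Reweighting by population device shares:
  0.16×39.4 + 0.61×59 + 0.23×44.5 = 52.529%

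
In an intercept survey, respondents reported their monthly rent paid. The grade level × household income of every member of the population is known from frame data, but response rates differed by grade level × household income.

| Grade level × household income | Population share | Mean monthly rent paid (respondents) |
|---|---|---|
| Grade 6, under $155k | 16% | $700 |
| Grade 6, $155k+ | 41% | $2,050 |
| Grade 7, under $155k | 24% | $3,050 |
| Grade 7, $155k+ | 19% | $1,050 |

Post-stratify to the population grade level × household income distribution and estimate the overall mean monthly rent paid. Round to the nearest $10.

Reweight to the known grade level × household income distribution:
  Grade 6, under $155k: 0.16 × 700 = 112
  Grade 6, $155k+: 0.41 × 2050 = 840.5
  Grade 7, under $155k: 0.24 × 3050 = 732
  Grade 7, $155k+: 0.19 × 1050 = 199.5
Post-stratified estimate = 1884 → $1,880.

$1,880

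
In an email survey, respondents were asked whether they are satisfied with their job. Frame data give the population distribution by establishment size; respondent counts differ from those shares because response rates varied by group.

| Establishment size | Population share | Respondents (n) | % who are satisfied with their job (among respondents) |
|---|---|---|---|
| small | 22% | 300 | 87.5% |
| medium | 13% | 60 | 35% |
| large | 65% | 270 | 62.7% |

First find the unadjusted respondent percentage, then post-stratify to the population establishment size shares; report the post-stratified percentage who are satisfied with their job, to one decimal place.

64.6%

Unadjusted (pooled respondent) estimate weights by respondent counts:
  (300/630)×87.5 + (60/630)×35 + (270/630)×62.7 = 71.8714%
Post-stratifying to population shares instead:
  0.22×87.5 + 0.13×35 + 0.65×62.7 = 64.555%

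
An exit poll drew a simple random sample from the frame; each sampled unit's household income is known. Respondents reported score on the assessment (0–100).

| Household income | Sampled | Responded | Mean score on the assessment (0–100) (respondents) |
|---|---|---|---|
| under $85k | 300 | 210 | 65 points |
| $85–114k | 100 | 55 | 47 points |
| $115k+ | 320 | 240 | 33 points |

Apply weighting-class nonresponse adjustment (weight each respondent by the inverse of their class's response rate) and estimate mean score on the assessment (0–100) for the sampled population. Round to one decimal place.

48.3

Class response rates: under $85k 210/300 = 70%, $85–114k 55/100 = 55%, $115k+ 240/320 = 75%.
Weighting each respondent by the inverse class response rate inflates each class back to its sampled size, so the class weight is n_sampled:
  under $85k: 300 × 65 = 19,500
  $85–114k: 100 × 47 = 4700
  $115k+: 320 × 33 = 10,560
Adjusted estimate = 34,760 / 720 = 48.2778 → 48.3.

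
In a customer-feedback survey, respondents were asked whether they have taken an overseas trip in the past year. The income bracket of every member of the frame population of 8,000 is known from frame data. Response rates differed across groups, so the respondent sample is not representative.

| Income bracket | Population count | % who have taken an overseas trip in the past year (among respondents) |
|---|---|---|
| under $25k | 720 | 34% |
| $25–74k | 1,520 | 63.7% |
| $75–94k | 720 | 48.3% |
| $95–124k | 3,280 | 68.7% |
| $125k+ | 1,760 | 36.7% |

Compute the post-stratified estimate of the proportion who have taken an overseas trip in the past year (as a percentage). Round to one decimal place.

Each cell contributes population-share × respondent value:
  under $25k: (720/8,000) × 34 = 3.06
  $25–74k: (1,520/8,000) × 63.7 = 12.103
  $75–94k: (720/8,000) × 48.3 = 4.347
  $95–124k: (3,280/8,000) × 68.7 = 28.167
  $125k+: (1,760/8,000) × 36.7 = 8.074
Post-stratified estimate = 55.751 → 55.8%.

55.8%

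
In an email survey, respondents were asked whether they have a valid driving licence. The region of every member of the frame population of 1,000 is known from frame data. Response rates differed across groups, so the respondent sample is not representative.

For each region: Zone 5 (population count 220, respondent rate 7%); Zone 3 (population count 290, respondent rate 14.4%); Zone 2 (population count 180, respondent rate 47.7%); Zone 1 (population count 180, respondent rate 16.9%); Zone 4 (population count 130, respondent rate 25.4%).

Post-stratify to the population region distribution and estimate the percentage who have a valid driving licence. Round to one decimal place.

Weight each group's respondent value by its population share:
  Zone 5: (220/1,000) × 7 = 1.54
  Zone 3: (290/1,000) × 14.4 = 4.176
  Zone 2: (180/1,000) × 47.7 = 8.586
  Zone 1: (180/1,000) × 16.9 = 3.042
  Zone 4: (130/1,000) × 25.4 = 3.302
Post-stratified estimate = 20.646 → 20.6%.

20.6%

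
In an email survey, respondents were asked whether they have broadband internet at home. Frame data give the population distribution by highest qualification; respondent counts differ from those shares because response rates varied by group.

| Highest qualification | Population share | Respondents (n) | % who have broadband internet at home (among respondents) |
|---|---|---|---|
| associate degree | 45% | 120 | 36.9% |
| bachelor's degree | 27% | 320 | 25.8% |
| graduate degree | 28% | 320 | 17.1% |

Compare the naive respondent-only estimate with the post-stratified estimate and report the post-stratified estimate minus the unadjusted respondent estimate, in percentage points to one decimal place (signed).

+4.5 percentage points

Naive respondent-only estimate (weights = respondent counts):
  (120/760)×36.9 + (320/760)×25.8 + (320/760)×17.1 = 23.8895%
Reweighting by population highest qualification shares:
  0.45×36.9 + 0.27×25.8 + 0.28×17.1 = 28.359%
Difference = 28.359 − 23.8895 = 4.4695 pp.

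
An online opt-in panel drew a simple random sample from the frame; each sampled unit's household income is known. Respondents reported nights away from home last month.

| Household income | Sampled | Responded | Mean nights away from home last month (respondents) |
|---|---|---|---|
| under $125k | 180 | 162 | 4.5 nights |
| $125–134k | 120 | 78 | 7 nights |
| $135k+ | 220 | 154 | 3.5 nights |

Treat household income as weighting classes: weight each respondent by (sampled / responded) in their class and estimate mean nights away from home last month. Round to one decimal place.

Response rates by class: under $125k 162/180 = 90%, $125–134k 78/120 = 65%, $135k+ 154/220 = 70%.
Weighting each respondent by the inverse class response rate inflates each class back to its sampled size, so the class weight is n_sampled:
  under $125k: 180 × 4.5 = 810
  $125–134k: 120 × 7 = 840
  $135k+: 220 × 3.5 = 770
Adjusted estimate = 2420 / 520 = 4.65385 → 4.7.

4.7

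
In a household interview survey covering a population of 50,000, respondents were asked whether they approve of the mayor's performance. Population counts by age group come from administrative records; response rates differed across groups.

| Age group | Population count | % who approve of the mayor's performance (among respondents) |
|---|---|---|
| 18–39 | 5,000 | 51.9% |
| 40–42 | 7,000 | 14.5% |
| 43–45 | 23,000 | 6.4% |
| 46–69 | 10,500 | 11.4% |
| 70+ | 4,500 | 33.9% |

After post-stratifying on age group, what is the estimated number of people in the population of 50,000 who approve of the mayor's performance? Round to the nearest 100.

Each cell contributes its population count × the respondent rate:
  18–39: 5,000 × 51.9% = 2595
  40–42: 7,000 × 14.5% = 1015
  43–45: 23,000 × 6.4% = 1472
  46–69: 10,500 × 11.4% = 1197
  70+: 4,500 × 33.9% = 1525.5
Estimated total = 7804.5 → 7,800.

7,800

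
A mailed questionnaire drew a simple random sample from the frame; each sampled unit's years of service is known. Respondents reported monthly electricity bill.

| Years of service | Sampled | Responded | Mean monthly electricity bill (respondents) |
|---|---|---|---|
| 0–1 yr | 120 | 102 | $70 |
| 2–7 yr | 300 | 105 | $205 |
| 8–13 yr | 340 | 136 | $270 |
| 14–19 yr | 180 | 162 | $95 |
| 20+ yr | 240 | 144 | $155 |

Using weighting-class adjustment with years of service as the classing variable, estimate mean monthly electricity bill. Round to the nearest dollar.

Class response rates: 0–1 yr 102/120 = 85%, 2–7 yr 105/300 = 35%, 8–13 yr 136/340 = 40%, 14–19 yr 162/180 = 90%, 20+ yr 144/240 = 60%.
Weighting each respondent by the inverse class response rate inflates each class back to its sampled size, so the class weight is n_sampled:
  0–1 yr: 120 × 70 = 8400
  2–7 yr: 300 × 205 = 61,500
  8–13 yr: 340 × 270 = 91,800
  14–19 yr: 180 × 95 = 17,100
  20+ yr: 240 × 155 = 37,200
Adjusted estimate = 216,000 / 1,180 = 183.051 → $183.

$183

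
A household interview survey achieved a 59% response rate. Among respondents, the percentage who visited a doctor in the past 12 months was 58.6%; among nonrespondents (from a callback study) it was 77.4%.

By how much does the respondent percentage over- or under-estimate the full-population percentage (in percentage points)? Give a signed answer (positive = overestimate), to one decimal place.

-7.7 percentage points

Nonresponse fraction = 1 − 0.59 = 0.41.
Bias = (nonresponse fraction) × (respondent percentage − nonrespondent percentage)
     = 0.41 × (58.6 − 77.4) = 0.41 × -18.8 = -7.708.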